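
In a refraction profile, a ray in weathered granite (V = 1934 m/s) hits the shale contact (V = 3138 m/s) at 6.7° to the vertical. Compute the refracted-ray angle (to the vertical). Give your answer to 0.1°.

Snell's law: sin θ₂ = (V₂/V₁)·sin θ₁ = (3138/1934)·sin 6.7° = 0.1893.
θ₂ = sin⁻¹(0.1893) = 10.91° (from vertical).

10.9°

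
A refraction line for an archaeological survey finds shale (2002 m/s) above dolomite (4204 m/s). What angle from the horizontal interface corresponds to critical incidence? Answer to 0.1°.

At critical incidence the refracted ray runs along the interface (θ₂ = 90°), so sin θ_c = V₁/V₂.
θ_c = arcsin(2002/4204) = arcsin 0.4762 = 28.44°.
Measured from the interface: 90° − 28.44° = 61.56°.

61.6°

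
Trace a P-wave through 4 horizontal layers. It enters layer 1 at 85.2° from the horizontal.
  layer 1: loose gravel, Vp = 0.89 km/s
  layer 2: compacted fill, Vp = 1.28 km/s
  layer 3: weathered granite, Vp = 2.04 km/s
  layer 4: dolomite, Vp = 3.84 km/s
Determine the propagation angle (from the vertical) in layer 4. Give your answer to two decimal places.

From the normal: θ₁ = 90° − 85.2° = 4.8°.
Snell's law across each interface conserves sin θ / V, so sin θ_4 = V_4·sin θ₁/V₁.
sin θ_4 = 3.84 × sin 4.8° / 0.89 = 0.3610.
θ_4 = arcsin 0.3610 = 21.16°.

21.16°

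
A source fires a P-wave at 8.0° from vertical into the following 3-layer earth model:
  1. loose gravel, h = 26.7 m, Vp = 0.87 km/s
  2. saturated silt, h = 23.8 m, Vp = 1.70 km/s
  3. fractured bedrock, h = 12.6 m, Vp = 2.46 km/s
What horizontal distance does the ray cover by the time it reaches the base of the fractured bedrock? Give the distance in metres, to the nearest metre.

p = sin θ₁/V₁ = sin 8.0°/0.87 = 1.5997e-01 s/km is conserved through the stack.
Layer 1: θ = 8.00°; offset = 26.7·tan 8.00° = 3.752 m.
Layer 2: sin θ = p·1.70 = 0.2719 → θ = 15.78°; offset = 23.8·tan 15.78° = 6.726 m.
Layer 3: sin θ = p·2.46 = 0.3935 → θ = 23.17°; offset = 12.6·tan 23.17° = 5.394 m.
Summing the layer offsets gives 15.872 m.

16 m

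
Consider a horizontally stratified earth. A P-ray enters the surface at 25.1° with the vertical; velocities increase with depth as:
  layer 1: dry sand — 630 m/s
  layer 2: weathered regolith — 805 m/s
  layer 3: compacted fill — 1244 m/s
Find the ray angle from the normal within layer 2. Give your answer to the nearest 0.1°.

Snell's law across each interface conserves sin θ / V, so sin θ_2 = V_2·sin θ₁/V₁.
sin θ_2 = 805 × sin 25.1° / 630 = 0.5420.
θ_2 = 32.82° from the vertical.

32.8°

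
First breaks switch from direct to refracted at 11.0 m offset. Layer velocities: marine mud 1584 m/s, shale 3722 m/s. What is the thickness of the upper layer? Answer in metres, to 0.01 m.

x_cross = 2h·√((V₂+V₁)/(V₂−V₁)) → h = x_cross / (2·√((V₂+V₁)/(V₂−V₁))).
√((V₂+V₁)/(V₂−V₁)) = √((3722+1584)/(3722−1584)) = 1.5754.
h = 11.0 / (2·1.5754) = 3.49 m.

3.49 m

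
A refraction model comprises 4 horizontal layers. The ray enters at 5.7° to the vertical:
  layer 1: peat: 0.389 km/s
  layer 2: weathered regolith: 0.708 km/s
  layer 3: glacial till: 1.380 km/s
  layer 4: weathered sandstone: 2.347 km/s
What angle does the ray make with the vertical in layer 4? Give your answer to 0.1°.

Ray parameter p = sin 5.7° / 0.389 = 2.5532e-01 s/km.
sin θ_4 = p·V_4 = 2.5532e-01 × 2.347 = 0.5992.
θ_4 = arcsin 0.5992 = 36.82°.

36.8°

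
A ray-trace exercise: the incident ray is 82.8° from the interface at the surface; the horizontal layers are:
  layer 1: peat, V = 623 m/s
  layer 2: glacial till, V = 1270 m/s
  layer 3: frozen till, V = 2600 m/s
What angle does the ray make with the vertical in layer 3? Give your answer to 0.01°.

31.54°

From the normal: θ₁ = 90° − 82.8° = 7.2°.
Snell's law across each interface conserves sin θ / V, so sin θ_3 = V_3·sin θ₁/V₁.
sin θ_3 = 2600 × sin 7.2° / 623 = 0.5231.
θ_3 = 31.54° from the vertical.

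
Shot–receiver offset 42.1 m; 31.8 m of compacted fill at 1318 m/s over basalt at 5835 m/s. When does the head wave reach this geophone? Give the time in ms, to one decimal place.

54.2 ms

θ_c = arcsin(V₁/V₂) = arcsin(1318/5835) = 13.05°, cos θ_c = 0.9742.
Intercept time tᵢ = 2h cos θ_c / V₁ = 2·31.8·0.9742/1318 = 0.04701 s.
t = x/V₂ + tᵢ = 42.1/5835 + 0.04701 = 0.05422 s.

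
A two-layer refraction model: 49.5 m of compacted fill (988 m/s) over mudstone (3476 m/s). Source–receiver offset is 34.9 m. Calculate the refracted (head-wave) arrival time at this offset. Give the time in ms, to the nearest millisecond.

θ_c = arcsin(V₁/V₂) = arcsin(988/3476) = 16.51°, cos θ_c = 0.9588.
Intercept time tᵢ = 2h cos θ_c / V₁ = 2·49.5·0.9588/988 = 0.09607 s.
t = x/V₂ + tᵢ = 34.9/3476 + 0.09607 = 0.10611 s.

106 ms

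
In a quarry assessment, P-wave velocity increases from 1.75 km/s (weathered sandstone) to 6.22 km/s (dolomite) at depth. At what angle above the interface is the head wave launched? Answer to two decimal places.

73.66°

Critical incidence: sin θ_c = V₁/V₂ = 1.75/6.22 = 0.2814.
θ_c = arcsin 0.2814 = 16.34°.
Measured from the interface: 90° − 16.34° = 73.66°.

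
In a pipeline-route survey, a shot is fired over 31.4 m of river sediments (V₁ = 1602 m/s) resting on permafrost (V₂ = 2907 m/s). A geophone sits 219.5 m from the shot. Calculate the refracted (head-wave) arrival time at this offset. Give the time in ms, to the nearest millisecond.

108 ms

t = x/V₂ + 2h·√(V₂²−V₁²)/(V₁V₂).
√(V₂²−V₁²) = √(2907²−1602²) = 2425.7 m/s; delay term = 2·31.4·2425.7/(1602·2907) = 0.03271 s.
t = 219.5/2907 + 0.03271 = 0.10822 s.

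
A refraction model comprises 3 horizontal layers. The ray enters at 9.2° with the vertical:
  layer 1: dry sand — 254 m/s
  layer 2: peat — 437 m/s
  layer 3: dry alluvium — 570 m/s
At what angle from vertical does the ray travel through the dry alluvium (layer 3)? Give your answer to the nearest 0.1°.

21.0°

Ray parameter p = sin 9.2° / 254 = 6.2945e-04 s/m.
sin θ_3 = p·V_3 = 6.2945e-04 × 570 = 0.3588.
θ_3 = arcsin 0.3588 = 21.03°.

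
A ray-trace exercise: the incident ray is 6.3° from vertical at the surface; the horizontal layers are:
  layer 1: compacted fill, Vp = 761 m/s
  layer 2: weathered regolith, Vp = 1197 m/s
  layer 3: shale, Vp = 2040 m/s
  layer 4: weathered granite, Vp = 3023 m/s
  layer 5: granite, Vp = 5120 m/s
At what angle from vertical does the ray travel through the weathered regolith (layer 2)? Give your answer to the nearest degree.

Ray parameter p = sin 6.3° / 761 = 1.4420e-04 s/m.
sin θ_2 = p·V_2 = 1.4420e-04 × 1197 = 0.1726.
θ_2 = arcsin 0.1726 = 9.94°.

10°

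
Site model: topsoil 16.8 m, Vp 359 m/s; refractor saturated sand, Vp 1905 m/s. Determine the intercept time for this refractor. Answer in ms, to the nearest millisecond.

92 ms

θ_c = arcsin(V₁/V₂) = arcsin(359/1905) = 10.86°; cos θ_c = 0.9821.
tᵢ = 2h·cos θ_c / V₁ = 2·16.8·0.9821 / 359 = 0.09192 s.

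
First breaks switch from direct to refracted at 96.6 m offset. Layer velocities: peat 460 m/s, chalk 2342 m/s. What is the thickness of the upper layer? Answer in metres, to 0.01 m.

39.58 m

x_cross = 2h·√((V₂+V₁)/(V₂−V₁)) → h = x_cross / (2·√((V₂+V₁)/(V₂−V₁))).
√((V₂+V₁)/(V₂−V₁)) = √((2342+460)/(2342−460)) = 1.2202.
h = 96.6 / (2·1.2202) = 39.58 m.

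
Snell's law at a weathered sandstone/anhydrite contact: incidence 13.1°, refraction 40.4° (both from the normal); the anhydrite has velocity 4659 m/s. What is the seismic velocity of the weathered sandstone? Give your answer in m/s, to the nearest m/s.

1629 m/s

Snell's law: sin 13.1°/V₁ = sin 40.4°/V₂.
V₁ = V₂·sin 13.1°/sin 40.4° = 4659 × 0.3497 = 1629.28 m/s.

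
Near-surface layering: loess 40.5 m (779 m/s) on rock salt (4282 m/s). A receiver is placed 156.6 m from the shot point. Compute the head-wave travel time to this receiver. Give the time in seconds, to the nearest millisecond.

0.139 s

t = x/V₂ + 2h·√(V₂²−V₁²)/(V₁V₂).
√(V₂²−V₁²) = √(4282²−779²) = 4210.5 m/s; delay term = 2·40.5·4210.5/(779·4282) = 0.10224 s.
t = 156.6/4282 + 0.10224 = 0.13882 s.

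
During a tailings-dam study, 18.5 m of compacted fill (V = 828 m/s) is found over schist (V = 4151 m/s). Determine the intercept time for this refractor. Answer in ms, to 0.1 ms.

θ_c = arcsin(V₁/V₂) = arcsin(828/4151) = 11.51°; cos θ_c = 0.9799.
tᵢ = 2h·cos θ_c / V₁ = 2·18.5·0.9799 / 828 = 0.04379 s.

43.8 ms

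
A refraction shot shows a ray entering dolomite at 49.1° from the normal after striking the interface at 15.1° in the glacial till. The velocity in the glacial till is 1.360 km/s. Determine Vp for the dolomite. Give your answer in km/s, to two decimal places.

Snell's law: sin 15.1°/V₁ = sin 49.1°/V₂.
V₂ = V₁·sin 49.1°/sin 15.1° = 1.360 × 2.9015 = 3.95 km/s.

3.95 km/s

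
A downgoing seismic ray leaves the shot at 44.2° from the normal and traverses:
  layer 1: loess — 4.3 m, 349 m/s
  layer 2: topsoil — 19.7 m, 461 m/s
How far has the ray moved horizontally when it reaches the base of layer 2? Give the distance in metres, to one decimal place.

Apply Snell's law at each interface; in layer i the horizontal offset is hᵢ·tan θᵢ.
Layer 1: θ = 44.20°; offset = 4.3·tan 44.20° = 4.182 m.
Layer 2: sin θ = 461·sin 44.2°/349 = 0.9209, θ = 67.06°; offset = 19.7·tan 67.06° = 46.540 m.
Σ offsets = 50.722 m.

50.7 m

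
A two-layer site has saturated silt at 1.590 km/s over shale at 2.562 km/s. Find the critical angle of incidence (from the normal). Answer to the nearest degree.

Critical incidence: sin θ_c = V₁/V₂ = 1.590/2.562 = 0.6206.
θ_c = arcsin 0.6206 = 38.36°.

38°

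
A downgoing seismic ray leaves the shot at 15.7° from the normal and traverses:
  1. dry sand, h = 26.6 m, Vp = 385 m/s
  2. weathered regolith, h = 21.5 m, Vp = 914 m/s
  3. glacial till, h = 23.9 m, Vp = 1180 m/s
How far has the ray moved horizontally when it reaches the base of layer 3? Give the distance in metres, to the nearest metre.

Apply Snell's law at each interface; in layer i the horizontal offset is hᵢ·tan θᵢ.
Layer 1: θ = 15.70°; offset = 26.6·tan 15.70° = 7.477 m.
Layer 2: sin θ = 914·sin 15.7°/385 = 0.6424, θ = 39.97°; offset = 21.5·tan 39.97° = 18.023 m.
Layer 3: sin θ = 1180·sin 15.7°/385 = 0.8294, θ = 56.03°; offset = 23.9·tan 56.03° = 35.479 m.
Summing the layer offsets gives 60.979 m.

61 m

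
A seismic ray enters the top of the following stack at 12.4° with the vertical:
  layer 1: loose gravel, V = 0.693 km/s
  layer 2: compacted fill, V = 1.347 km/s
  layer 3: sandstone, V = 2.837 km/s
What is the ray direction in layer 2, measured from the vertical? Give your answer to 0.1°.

Ray parameter p = sin 12.4° / 0.693 = 3.0986e-01 s/km.
sin θ_2 = p·V_2 = 3.0986e-01 × 1.347 = 0.4174.
θ_2 = 24.67° from the vertical.

24.7°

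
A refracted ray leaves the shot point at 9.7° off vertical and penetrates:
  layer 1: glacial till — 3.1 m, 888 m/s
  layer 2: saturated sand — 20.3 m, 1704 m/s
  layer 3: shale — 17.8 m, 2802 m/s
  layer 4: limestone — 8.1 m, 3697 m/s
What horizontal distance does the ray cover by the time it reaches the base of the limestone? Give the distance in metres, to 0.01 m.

26.61 m

Apply Snell's law at each interface; in layer i the horizontal offset is hᵢ·tan θᵢ.
Layer 1: θ = 9.70°; offset = 3.1·tan 9.70° = 0.5299 m.
Layer 2: sin θ = 1704·sin 9.7°/888 = 0.3233, θ = 18.86°; offset = 20.3·tan 18.86° = 6.9359 m.
Layer 3: sin θ = 2802·sin 9.7°/888 = 0.5317, θ = 32.12°; offset = 17.8·tan 32.12° = 11.1734 m.
Layer 4: sin θ = 3697·sin 9.7°/888 = 0.7015, θ = 44.55°; offset = 8.1·tan 44.55° = 7.9724 m.
Σ offsets = 26.6115 m.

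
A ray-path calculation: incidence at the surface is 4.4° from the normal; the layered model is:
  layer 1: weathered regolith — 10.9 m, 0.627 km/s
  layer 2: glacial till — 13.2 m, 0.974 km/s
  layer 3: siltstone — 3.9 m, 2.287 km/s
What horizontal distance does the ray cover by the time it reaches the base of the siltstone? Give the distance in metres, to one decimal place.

p = sin θ₁/V₁ = sin 4.4°/0.627 = 1.2236e-01 s/km is conserved through the stack.
Layer 1: θ = 4.40°; offset = 10.9·tan 4.40° = 0.839 m.
Layer 2: sin θ = p·0.974 = 0.1192 → θ = 6.84°; offset = 13.2·tan 6.84° = 1.584 m.
Layer 3: sin θ = p·2.287 = 0.2798 → θ = 16.25°; offset = 3.9·tan 16.25° = 1.137 m.
Σ offsets = 3.560 m.

3.6 m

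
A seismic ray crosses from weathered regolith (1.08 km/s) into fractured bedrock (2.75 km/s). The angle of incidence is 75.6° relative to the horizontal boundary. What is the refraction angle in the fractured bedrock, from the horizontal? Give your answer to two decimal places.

50.71°

Convert to the normal: θ₁ = 90° − 75.6° = 14.4°.
sin θ₁/V₁ = sin θ₂/V₂ ⇒ sin θ₂ = 2.75·sin 14.4°/1.08 = 2.75·0.2487/1.08 = 0.6332.
θ₂ = sin⁻¹(0.6332) = 39.29° (from vertical).
From the interface: 90° − 39.29° = 50.71°.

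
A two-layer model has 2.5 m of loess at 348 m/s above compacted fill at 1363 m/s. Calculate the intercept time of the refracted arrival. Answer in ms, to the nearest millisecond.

tᵢ = 2h·√(V₂²−V₁²)/(V₁V₂).
√(V₂²−V₁²) = √(1363²−348²) = 1317.8 m/s.
tᵢ = 2·2.5·1317.8/(348·1363) = 0.01389 s.

14 ms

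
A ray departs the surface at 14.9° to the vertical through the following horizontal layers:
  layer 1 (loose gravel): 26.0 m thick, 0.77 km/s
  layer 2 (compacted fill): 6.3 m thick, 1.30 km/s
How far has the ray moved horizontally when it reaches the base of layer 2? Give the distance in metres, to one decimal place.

10.0 m

p = sin θ₁/V₁ = sin 14.9°/0.77 = 3.3394e-01 s/km is conserved through the stack.
Layer 1: θ = 14.90°; offset = 26.0·tan 14.90° = 6.918 m.
Layer 2: sin θ = p·1.30 = 0.4341 → θ = 25.73°; offset = 6.3·tan 25.73° = 3.036 m.
Summing the layer offsets gives 9.954 m.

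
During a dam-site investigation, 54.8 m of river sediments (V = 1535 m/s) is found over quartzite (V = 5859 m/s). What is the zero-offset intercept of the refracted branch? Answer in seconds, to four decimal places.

tᵢ = 2h·√(V₂²−V₁²)/(V₁V₂).
√(V₂²−V₁²) = √(5859²−1535²) = 5654.3 m/s.
tᵢ = 2·54.8·5654.3/(1535·5859) = 0.06891 s.

0.0689 s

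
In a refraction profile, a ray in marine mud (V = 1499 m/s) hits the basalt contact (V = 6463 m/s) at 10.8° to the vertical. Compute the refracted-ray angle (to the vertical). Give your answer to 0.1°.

53.9°

Snell's law: sin θ₂ = (V₂/V₁)·sin θ₁ = (6463/1499)·sin 10.8° = 0.8079.
θ₂ = sin⁻¹(0.8079) = 53.89° (from vertical).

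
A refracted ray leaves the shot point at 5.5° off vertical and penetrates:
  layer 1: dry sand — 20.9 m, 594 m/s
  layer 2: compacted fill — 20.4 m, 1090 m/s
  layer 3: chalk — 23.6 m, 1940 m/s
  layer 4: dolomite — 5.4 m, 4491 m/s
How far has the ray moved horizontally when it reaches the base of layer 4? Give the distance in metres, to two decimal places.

19.11 m

p = sin θ₁/V₁ = sin 5.5°/594 = 1.6136e-04 s/m is conserved through the stack.
Layer 1: θ = 5.50°; offset = 20.9·tan 5.50° = 2.0124 m.
Layer 2: sin θ = p·1090 = 0.1759 → θ = 10.13°; offset = 20.4·tan 10.13° = 3.6447 m.
Layer 3: sin θ = p·1940 = 0.3130 → θ = 18.24°; offset = 23.6·tan 18.24° = 7.7785 m.
Layer 4: sin θ = p·4491 = 0.7247 → θ = 46.44°; offset = 5.4·tan 46.44° = 5.6785 m.
Σ offsets = 19.1141 m.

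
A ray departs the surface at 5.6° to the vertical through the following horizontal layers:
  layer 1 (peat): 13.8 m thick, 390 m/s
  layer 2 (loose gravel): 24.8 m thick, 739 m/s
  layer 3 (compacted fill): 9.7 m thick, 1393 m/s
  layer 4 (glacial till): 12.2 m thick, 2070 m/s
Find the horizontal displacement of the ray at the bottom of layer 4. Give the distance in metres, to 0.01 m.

Apply Snell's law at each interface; in layer i the horizontal offset is hᵢ·tan θᵢ.
Layer 1: θ = 5.60°; offset = 13.8·tan 5.60° = 1.3531 m.
Layer 2: sin θ = 739·sin 5.6°/390 = 0.1849, θ = 10.66°; offset = 24.8·tan 10.66° = 4.6662 m.
Layer 3: sin θ = 1393·sin 5.6°/390 = 0.3485, θ = 20.40°; offset = 9.7·tan 20.40° = 3.6071 m.
Layer 4: sin θ = 2070·sin 5.6°/390 = 0.5179, θ = 31.19°; offset = 12.2·tan 31.19° = 7.3869 m.
Σ offsets = 17.0132 m.

17.01 m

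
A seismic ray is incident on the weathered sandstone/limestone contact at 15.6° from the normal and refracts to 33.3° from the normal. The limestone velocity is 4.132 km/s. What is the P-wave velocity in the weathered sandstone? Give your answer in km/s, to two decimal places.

2.02 km/s

Snell's law: sin 15.6°/V₁ = sin 33.3°/V₂.
V₁ = V₂·sin 15.6°/sin 33.3° = 4.132 × 0.4898 = 2.02 km/s.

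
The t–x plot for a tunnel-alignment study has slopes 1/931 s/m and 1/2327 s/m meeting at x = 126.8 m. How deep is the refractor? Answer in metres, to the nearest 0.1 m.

41.5 m

x_cross = 2h·√((V₂+V₁)/(V₂−V₁)) → h = x_cross / (2·√((V₂+V₁)/(V₂−V₁))).
√((V₂+V₁)/(V₂−V₁)) = √((2327+931)/(2327−931)) = 1.5277.
h = 126.8 / (2·1.5277) = 41.50 m.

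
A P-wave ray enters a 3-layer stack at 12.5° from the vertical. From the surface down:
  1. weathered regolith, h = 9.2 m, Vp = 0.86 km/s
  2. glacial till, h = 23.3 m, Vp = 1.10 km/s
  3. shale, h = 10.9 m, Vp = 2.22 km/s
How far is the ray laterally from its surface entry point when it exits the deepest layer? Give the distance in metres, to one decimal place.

16.1 m

Apply Snell's law at each interface; in layer i the horizontal offset is hᵢ·tan θᵢ.
Layer 1: θ = 12.50°; offset = 9.2·tan 12.50° = 2.040 m.
Layer 2: sin θ = 1.10·sin 12.5°/0.86 = 0.2768, θ = 16.07°; offset = 23.3·tan 16.07° = 6.713 m.
Layer 3: sin θ = 2.22·sin 12.5°/0.86 = 0.5587, θ = 33.97°; offset = 10.9·tan 33.97° = 7.343 m.
Summing the layer offsets gives 16.095 m.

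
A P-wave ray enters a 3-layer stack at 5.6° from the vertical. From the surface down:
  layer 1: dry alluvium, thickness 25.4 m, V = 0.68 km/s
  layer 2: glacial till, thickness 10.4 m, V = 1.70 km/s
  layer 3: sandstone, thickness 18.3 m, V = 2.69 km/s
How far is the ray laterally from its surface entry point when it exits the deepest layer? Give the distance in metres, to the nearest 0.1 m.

Ray parameter p = sin 5.6° / 0.68 km/s = 1.4350e-01 s/km.
Layer 1: θ = 5.60°; offset = 25.4·tan 5.60° = 2.490 m.
Layer 2: sin θ = p·1.70 = 0.2440 → θ = 14.12°; offset = 10.4·tan 14.12° = 2.616 m.
Layer 3: sin θ = p·2.69 = 0.3860 → θ = 22.71°; offset = 18.3·tan 22.71° = 7.658 m.
Summing the layer offsets gives 12.765 m.

12.8 m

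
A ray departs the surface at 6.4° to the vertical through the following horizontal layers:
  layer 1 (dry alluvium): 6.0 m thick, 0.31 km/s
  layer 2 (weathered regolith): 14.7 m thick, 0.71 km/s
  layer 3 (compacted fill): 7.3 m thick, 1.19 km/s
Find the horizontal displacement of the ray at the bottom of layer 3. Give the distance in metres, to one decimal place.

Apply Snell's law at each interface; in layer i the horizontal offset is hᵢ·tan θᵢ.
Layer 1: θ = 6.40°; offset = 6.0·tan 6.40° = 0.673 m.
Layer 2: sin θ = 0.71·sin 6.4°/0.31 = 0.2553, θ = 14.79°; offset = 14.7·tan 14.79° = 3.882 m.
Layer 3: sin θ = 1.19·sin 6.4°/0.31 = 0.4279, θ = 25.33°; offset = 7.3·tan 25.33° = 3.456 m.
Total horizontal offset = 8.011 m.

8.0 m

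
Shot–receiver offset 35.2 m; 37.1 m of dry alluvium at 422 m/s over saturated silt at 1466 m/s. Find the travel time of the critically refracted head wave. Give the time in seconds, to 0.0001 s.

t = x/V₂ + 2h·√(V₂²−V₁²)/(V₁V₂).
√(V₂²−V₁²) = √(1466²−422²) = 1403.9 m/s; delay term = 2·37.1·1403.9/(422·1466) = 0.16839 s.
t = 35.2/1466 + 0.16839 = 0.19240 s.

0.1924 s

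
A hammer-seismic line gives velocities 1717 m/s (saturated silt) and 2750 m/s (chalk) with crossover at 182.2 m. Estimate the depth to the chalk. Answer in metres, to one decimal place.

43.8 m

x_cross = 2h·√((V₂+V₁)/(V₂−V₁)) → h = x_cross / (2·√((V₂+V₁)/(V₂−V₁))).
√((V₂+V₁)/(V₂−V₁)) = √((2750+1717)/(2750−1717)) = 2.0795.
h = 182.2 / (2·2.0795) = 43.81 m.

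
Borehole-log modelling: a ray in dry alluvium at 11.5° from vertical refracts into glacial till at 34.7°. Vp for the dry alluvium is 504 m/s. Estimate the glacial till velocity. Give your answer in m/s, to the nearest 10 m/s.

1440 m/s

sin 11.5° = 0.1994; sin 34.7° = 0.5693.
V₂ = V₁·(sin θ₂/sin θ₁) = 504·(0.5693/0.1994) = 1439.13 m/s.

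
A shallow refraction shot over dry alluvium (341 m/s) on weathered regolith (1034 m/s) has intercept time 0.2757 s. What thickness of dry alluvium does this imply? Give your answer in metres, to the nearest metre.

50 m

θ_c = arcsin(341/1034) = 19.26°; cos θ_c = 0.9441.
tᵢ = 2h cos θ_c/V₁ ⇒ h = tᵢ·V₁/(2 cos θ_c) = 0.2757·341/(2·0.9441) = 49.79 m.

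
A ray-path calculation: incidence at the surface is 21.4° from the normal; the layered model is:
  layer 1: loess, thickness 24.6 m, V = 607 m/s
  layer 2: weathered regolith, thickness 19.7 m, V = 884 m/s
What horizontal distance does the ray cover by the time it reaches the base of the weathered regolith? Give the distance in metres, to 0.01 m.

22.00 m

Apply Snell's law at each interface; in layer i the horizontal offset is hᵢ·tan θᵢ.
Layer 1: θ = 21.40°; offset = 24.6·tan 21.40° = 9.6406 m.
Layer 2: sin θ = 884·sin 21.4°/607 = 0.5314, θ = 32.10°; offset = 19.7·tan 32.10° = 12.3574 m.
Σ offsets = 21.9980 m.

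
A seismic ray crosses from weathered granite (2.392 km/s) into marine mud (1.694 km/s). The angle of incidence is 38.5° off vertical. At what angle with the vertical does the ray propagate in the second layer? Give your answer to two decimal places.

26.16°

Snell's law: sin θ₂ = (V₂/V₁)·sin θ₁ = (1.694/2.392)·sin 38.5° = 0.4409.
θ₂ = sin⁻¹(0.4409) = 26.16° (from vertical).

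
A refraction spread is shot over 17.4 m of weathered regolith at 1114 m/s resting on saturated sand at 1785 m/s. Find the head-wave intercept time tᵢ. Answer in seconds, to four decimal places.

tᵢ = 2h·√(V₂²−V₁²)/(V₁V₂).
√(V₂²−V₁²) = √(1785²−1114²) = 1394.7 m/s.
tᵢ = 2·17.4·1394.7/(1114·1785) = 0.02441 s.

0.0244 s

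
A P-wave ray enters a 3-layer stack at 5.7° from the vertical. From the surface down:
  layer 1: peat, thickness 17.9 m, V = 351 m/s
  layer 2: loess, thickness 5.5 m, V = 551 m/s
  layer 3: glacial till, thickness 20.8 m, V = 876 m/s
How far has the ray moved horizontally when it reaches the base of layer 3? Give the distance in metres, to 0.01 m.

7.98 m

p = sin θ₁/V₁ = sin 5.7°/351 = 2.8296e-04 s/m is conserved through the stack.
Layer 1: θ = 5.70°; offset = 17.9·tan 5.70° = 1.7867 m.
Layer 2: sin θ = p·551 = 0.1559 → θ = 8.97°; offset = 5.5·tan 8.97° = 0.8681 m.
Layer 3: sin θ = p·876 = 0.2479 → θ = 14.35°; offset = 20.8·tan 14.35° = 5.3219 m.
Total horizontal offset = 7.9767 m.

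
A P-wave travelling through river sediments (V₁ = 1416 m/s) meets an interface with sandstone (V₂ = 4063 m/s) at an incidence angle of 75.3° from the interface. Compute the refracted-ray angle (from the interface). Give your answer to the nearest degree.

43°

Angle from the normal: 90° − 75.3° = 14.7°.
Snell's law: sin θ₂ = (V₂/V₁)·sin θ₁ = (4063/1416)·sin 14.7° = 0.7281.
θ₂ = arcsin 0.7281 = 46.73° from the normal.
From the interface: 90° − 46.73° = 43.27°.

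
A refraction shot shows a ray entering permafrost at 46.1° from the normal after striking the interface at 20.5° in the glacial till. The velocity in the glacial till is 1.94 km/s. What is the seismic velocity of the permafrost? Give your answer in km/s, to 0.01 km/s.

3.99 km/s

sin 20.5° = 0.3502; sin 46.1° = 0.7206.
V₂ = V₁·(sin θ₂/sin θ₁) = 1.94·(0.7206/0.3502) = 3.99 km/s.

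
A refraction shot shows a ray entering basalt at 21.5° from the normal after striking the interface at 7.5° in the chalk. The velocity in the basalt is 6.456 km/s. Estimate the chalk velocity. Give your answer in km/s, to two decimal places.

Snell's law: sin 7.5°/V₁ = sin 21.5°/V₂.
V₁ = V₂·sin 7.5°/sin 21.5° = 6.456 × 0.3561 = 2.30 km/s.

2.30 km/s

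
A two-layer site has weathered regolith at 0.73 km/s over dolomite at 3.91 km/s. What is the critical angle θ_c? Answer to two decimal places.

10.76°

Critical incidence: sin θ_c = V₁/V₂ = 0.73/3.91 = 0.1867.
θ_c = arcsin 0.1867 = 10.76°.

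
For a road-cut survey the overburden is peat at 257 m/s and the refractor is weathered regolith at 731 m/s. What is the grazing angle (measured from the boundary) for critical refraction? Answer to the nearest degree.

69°

At critical incidence the refracted ray runs along the interface (θ₂ = 90°), so sin θ_c = V₁/V₂.
θ_c = arcsin(257/731) = arcsin 0.3516 = 20.58°.
Measured from the interface: 90° − 20.58° = 69.42°.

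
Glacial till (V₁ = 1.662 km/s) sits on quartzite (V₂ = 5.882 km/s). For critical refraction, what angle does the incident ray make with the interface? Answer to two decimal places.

73.59°

Critical incidence: sin θ_c = V₁/V₂ = 1.662/5.882 = 0.2826.
θ_c = arcsin 0.2826 = 16.41°.
Measured from the interface: 90° − 16.41° = 73.59°.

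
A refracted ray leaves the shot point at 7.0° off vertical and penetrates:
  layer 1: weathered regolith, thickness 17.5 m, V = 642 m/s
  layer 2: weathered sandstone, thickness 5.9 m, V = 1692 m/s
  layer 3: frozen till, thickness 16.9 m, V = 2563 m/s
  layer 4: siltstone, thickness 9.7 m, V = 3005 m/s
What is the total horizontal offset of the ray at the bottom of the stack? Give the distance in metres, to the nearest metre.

Apply Snell's law at each interface; in layer i the horizontal offset is hᵢ·tan θᵢ.
Layer 1: θ = 7.00°; offset = 17.5·tan 7.00° = 2.149 m.
Layer 2: sin θ = 1692·sin 7.0°/642 = 0.3212, θ = 18.73°; offset = 5.9·tan 18.73° = 2.001 m.
Layer 3: sin θ = 2563·sin 7.0°/642 = 0.4865, θ = 29.11°; offset = 16.9·tan 29.11° = 9.411 m.
Layer 4: sin θ = 3005·sin 7.0°/642 = 0.5704, θ = 34.78°; offset = 9.7·tan 34.78° = 6.737 m.
Summing the layer offsets gives 20.298 m.

20 m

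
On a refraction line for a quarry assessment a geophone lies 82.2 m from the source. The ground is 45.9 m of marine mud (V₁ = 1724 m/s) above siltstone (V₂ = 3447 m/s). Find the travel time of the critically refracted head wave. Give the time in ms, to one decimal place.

θ_c = arcsin(V₁/V₂) = arcsin(1724/3447) = 30.01°, cos θ_c = 0.8659.
Intercept time tᵢ = 2h cos θ_c / V₁ = 2·45.9·0.8659/1724 = 0.04611 s.
t = x/V₂ + tᵢ = 82.2/3447 + 0.04611 = 0.06996 s.

70.0 ms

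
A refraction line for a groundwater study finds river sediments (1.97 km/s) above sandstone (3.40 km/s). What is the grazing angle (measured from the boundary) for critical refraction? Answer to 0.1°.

54.6°

Critical incidence: sin θ_c = V₁/V₂ = 1.97/3.40 = 0.5794.
θ_c = arcsin 0.5794 = 35.41°.
Measured from the interface: 90° − 35.41° = 54.59°.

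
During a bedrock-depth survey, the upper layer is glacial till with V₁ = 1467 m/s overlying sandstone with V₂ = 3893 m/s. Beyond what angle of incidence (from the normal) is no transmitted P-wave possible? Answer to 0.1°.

22.1°

At critical incidence the refracted ray runs along the interface (θ₂ = 90°), so sin θ_c = V₁/V₂.
θ_c = arcsin(1467/3893) = arcsin 0.3768 = 22.14°.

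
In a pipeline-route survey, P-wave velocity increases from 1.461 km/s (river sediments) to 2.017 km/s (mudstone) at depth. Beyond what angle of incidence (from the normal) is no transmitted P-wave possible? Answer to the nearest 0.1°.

46.4°

Critical incidence: sin θ_c = V₁/V₂ = 1.461/2.017 = 0.7243.
θ_c = arcsin 0.7243 = 46.41°.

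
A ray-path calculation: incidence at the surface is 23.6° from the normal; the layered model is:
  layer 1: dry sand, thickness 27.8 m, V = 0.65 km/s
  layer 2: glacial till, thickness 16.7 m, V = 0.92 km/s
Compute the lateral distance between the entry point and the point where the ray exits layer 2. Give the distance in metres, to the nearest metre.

Ray parameter p = sin 23.6° / 0.65 km/s = 6.1592e-01 s/km.
Layer 1: θ = 23.60°; offset = 27.8·tan 23.60° = 12.146 m.
Layer 2: sin θ = p·0.92 = 0.5666 → θ = 34.52°; offset = 16.7·tan 34.52° = 11.485 m.
Σ offsets = 23.630 m.

24 m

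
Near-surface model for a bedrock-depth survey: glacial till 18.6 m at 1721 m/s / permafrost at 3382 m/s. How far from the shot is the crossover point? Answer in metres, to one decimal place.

65.2 m

x_cross = 2h·√((V₂+V₁)/(V₂−V₁)).
(V₂+V₁)/(V₂−V₁) = (3382+1721)/(3382−1721) = 3.0722; √ = 1.7528.
x_cross = 2·18.6·1.7528 = 65.20 m.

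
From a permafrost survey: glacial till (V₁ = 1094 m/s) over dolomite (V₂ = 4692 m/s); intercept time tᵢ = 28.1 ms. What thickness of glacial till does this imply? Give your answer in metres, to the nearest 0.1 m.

θ_c = arcsin(1094/4692) = 13.48°; cos θ_c = 0.9724.
tᵢ = 2h cos θ_c/V₁ ⇒ h = tᵢ·V₁/(2 cos θ_c) = 0.0281·1094/(2·0.9724) = 15.81 m.

15.8 m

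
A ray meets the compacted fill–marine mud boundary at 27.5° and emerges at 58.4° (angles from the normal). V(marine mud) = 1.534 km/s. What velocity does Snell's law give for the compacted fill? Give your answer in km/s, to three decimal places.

0.832 km/s

sin 27.5° = 0.4617; sin 58.4° = 0.8517.
V₁ = V₂·(sin θ₁/sin θ₂) = 1.534·(0.4617/0.8517) = 0.832 km/s.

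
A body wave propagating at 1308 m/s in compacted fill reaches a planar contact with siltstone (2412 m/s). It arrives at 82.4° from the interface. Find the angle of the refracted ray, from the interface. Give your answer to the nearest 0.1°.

75.9°

Convert to the normal: θ₁ = 90° − 82.4° = 7.6°.
Snell's law: sin θ₂ = (V₂/V₁)·sin θ₁ = (2412/1308)·sin 7.6° = 0.2439.
θ₂ = arcsin 0.2439 = 14.12° from the normal.
From the interface: 90° − 14.12° = 75.88°.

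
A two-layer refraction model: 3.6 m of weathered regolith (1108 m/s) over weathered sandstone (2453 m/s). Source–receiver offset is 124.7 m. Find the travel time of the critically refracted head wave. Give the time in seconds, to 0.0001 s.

0.0566 s

θ_c = arcsin(V₁/V₂) = arcsin(1108/2453) = 26.85°, cos θ_c = 0.8922.
Intercept time tᵢ = 2h cos θ_c / V₁ = 2·3.6·0.8922/1108 = 0.00580 s.
t = x/V₂ + tᵢ = 124.7/2453 + 0.00580 = 0.05663 s.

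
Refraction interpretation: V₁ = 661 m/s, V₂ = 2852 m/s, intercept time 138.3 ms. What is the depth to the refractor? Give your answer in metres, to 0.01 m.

46.99 m

h = tᵢ·V₁·V₂ / (2·√(V₂²−V₁²)).
√(V₂²−V₁²) = √(2852² − 661²) = 2774.3 m/s.
h = 0.1383 s × 661 × 2852 / (2 × 2774.3) = 46.99 m.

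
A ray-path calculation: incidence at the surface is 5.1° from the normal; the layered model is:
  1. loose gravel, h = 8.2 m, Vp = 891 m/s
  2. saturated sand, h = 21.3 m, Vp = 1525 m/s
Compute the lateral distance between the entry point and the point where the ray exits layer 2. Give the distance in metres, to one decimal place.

4.0 m

Ray parameter p = sin 5.1° / 891 m/s = 9.9769e-05 s/m.
Layer 1: θ = 5.10°; offset = 8.2·tan 5.10° = 0.732 m.
Layer 2: sin θ = p·1525 = 0.1521 → θ = 8.75°; offset = 21.3·tan 8.75° = 3.279 m.
Summing the layer offsets gives 4.011 m.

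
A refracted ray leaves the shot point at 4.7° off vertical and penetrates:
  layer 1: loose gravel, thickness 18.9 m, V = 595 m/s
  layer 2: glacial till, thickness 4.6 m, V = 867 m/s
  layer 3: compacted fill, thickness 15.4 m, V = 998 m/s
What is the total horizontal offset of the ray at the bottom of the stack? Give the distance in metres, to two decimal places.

4.24 m

Ray parameter p = sin 4.7° / 595 m/s = 1.3771e-04 s/m.
Layer 1: θ = 4.70°; offset = 18.9·tan 4.70° = 1.5539 m.
Layer 2: sin θ = p·867 = 0.1194 → θ = 6.86°; offset = 4.6·tan 6.86° = 0.5532 m.
Layer 3: sin θ = p·998 = 0.1374 → θ = 7.90°; offset = 15.4·tan 7.90° = 2.1368 m.
Σ offsets = 4.2438 m.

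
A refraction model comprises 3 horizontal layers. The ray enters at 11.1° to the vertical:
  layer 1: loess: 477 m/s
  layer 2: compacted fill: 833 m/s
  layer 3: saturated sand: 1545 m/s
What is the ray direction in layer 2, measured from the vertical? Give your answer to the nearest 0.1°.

Ray parameter p = sin 11.1° / 477 = 4.0361e-04 s/m.
sin θ_2 = p·V_2 = 4.0361e-04 × 833 = 0.3362.
θ_2 = 19.65° from the vertical.

19.6°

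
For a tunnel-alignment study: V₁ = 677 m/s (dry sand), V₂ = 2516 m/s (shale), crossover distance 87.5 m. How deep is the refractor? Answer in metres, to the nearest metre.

33 m

h = (x_cross/2)·√((V₂−V₁)/(V₂+V₁)).
(V₂−V₁)/(V₂+V₁) = (2516−677)/(2516+677) = 0.5759; √ = 0.7589.
h = (87.5/2)·0.7589 = 33.20 m.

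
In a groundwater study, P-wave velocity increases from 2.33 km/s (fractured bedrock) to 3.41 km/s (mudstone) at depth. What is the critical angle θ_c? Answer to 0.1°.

43.1°

Critical incidence: sin θ_c = V₁/V₂ = 2.33/3.41 = 0.6833.
θ_c = arcsin 0.6833 = 43.10°.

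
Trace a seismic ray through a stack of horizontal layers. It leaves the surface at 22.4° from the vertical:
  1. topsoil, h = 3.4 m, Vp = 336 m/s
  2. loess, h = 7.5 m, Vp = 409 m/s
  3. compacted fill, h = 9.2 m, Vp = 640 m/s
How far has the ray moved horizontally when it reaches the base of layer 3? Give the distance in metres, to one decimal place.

15.0 m

p = sin θ₁/V₁ = sin 22.4°/336 = 1.1341e-03 s/m is conserved through the stack.
Layer 1: θ = 22.40°; offset = 3.4·tan 22.40° = 1.401 m.
Layer 2: sin θ = p·409 = 0.4639 → θ = 27.64°; offset = 7.5·tan 27.64° = 3.927 m.
Layer 3: sin θ = p·640 = 0.7258 → θ = 46.54°; offset = 9.2·tan 46.54° = 9.708 m.
Σ offsets = 15.037 m.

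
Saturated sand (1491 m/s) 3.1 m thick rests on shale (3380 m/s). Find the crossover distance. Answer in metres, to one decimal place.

x_cross = 2h·√((V₂+V₁)/(V₂−V₁)).
(V₂+V₁)/(V₂−V₁) = (3380+1491)/(3380−1491) = 2.5786; √ = 1.6058.
x_cross = 2·3.1·1.6058 = 9.96 m.

10.0 m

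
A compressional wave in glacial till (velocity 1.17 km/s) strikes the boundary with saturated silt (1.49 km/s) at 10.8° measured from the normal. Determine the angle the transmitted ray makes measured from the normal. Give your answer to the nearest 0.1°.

Snell's law: sin θ₂ = (V₂/V₁)·sin θ₁ = (1.49/1.17)·sin 10.8° = 0.2386.
θ₂ = arcsin 0.2386 = 13.81° from the normal.

13.8°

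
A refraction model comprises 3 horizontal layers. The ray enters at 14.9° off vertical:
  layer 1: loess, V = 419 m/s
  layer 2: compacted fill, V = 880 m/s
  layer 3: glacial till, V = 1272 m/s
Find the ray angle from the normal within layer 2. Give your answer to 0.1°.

32.7°

Ray parameter p = sin 14.9° / 419 = 6.1368e-04 s/m.
sin θ_2 = p·V_2 = 6.1368e-04 × 880 = 0.5400.
θ_2 = arcsin 0.5400 = 32.69°.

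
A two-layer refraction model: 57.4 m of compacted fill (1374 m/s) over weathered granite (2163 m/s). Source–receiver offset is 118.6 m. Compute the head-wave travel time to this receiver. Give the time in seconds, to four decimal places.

θ_c = arcsin(V₁/V₂) = arcsin(1374/2163) = 39.44°, cos θ_c = 0.7723.
Intercept time tᵢ = 2h cos θ_c / V₁ = 2·57.4·0.7723/1374 = 0.06453 s.
t = x/V₂ + tᵢ = 118.6/2163 + 0.06453 = 0.11936 s.

0.1194 s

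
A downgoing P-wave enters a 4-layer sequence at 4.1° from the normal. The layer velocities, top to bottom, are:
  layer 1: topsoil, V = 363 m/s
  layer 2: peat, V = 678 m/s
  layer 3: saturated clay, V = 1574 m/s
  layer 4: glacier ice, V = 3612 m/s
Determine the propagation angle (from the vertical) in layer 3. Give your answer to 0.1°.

18.1°

Snell's law across each interface conserves sin θ / V, so sin θ_3 = V_3·sin θ₁/V₁.
sin θ_3 = 1574 × sin 4.1° / 363 = 0.3100.
θ_3 = arcsin 0.3100 = 18.06°.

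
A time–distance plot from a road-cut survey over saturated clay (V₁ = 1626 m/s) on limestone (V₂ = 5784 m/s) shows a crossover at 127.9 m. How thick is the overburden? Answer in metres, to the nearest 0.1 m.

h = (x_cross/2)·√((V₂−V₁)/(V₂+V₁)).
(V₂−V₁)/(V₂+V₁) = (5784−1626)/(5784+1626) = 0.5611; √ = 0.7491.
h = (127.9/2)·0.7491 = 47.90 m.

47.9 m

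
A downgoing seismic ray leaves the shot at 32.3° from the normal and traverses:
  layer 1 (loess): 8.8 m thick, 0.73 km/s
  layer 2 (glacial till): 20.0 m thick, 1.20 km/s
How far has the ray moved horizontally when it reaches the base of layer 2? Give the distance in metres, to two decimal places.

Ray parameter p = sin 32.3° / 0.73 km/s = 7.3199e-01 s/km.
Layer 1: θ = 32.30°; offset = 8.8·tan 32.30° = 5.5631 m.
Layer 2: sin θ = p·1.20 = 0.8784 → θ = 61.45°; offset = 20.0·tan 61.45° = 36.7565 m.
Summing the layer offsets gives 42.3196 m.

42.32 m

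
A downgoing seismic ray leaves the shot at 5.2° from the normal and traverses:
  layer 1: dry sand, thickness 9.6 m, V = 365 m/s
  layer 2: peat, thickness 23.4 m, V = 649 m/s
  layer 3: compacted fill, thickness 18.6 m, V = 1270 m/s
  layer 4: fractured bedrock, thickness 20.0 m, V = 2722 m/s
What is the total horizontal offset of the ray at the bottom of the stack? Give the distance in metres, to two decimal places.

p = sin θ₁/V₁ = sin 5.2°/365 = 2.4831e-04 s/m is conserved through the stack.
Layer 1: θ = 5.20°; offset = 9.6·tan 5.20° = 0.8737 m.
Layer 2: sin θ = p·649 = 0.1612 → θ = 9.27°; offset = 23.4·tan 9.27° = 3.8209 m.
Layer 3: sin θ = p·1270 = 0.3154 → θ = 18.38°; offset = 18.6·tan 18.38° = 6.1809 m.
Layer 4: sin θ = p·2722 = 0.6759 → θ = 42.52°; offset = 20.0·tan 42.52° = 18.3419 m.
Total horizontal offset = 29.2174 m.

29.22 m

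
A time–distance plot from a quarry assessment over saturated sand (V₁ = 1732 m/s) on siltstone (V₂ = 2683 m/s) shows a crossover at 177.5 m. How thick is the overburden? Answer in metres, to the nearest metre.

h = (x_cross/2)·√((V₂−V₁)/(V₂+V₁)).
(V₂−V₁)/(V₂+V₁) = (2683−1732)/(2683+1732) = 0.2154; √ = 0.4641.
h = (177.5/2)·0.4641 = 41.19 m.

41 m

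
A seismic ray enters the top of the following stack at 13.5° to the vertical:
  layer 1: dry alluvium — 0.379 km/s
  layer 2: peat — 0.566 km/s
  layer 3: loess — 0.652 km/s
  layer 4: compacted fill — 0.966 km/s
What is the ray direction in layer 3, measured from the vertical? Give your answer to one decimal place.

23.7°

Snell's law across each interface conserves sin θ / V, so sin θ_3 = V_3·sin θ₁/V₁.
sin θ_3 = 0.652 × sin 13.5° / 0.379 = 0.4016.
θ_3 = arcsin 0.4016 = 23.68°.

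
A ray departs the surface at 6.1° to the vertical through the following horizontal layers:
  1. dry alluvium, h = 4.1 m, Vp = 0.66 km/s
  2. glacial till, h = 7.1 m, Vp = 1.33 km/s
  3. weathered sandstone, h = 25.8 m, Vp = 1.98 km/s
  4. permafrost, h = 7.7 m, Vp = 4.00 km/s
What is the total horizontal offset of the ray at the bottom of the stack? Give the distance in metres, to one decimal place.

p = sin θ₁/V₁ = sin 6.1°/0.66 = 1.6101e-01 s/km is conserved through the stack.
Layer 1: θ = 6.10°; offset = 4.1·tan 6.10° = 0.438 m.
Layer 2: sin θ = p·1.33 = 0.2141 → θ = 12.36°; offset = 7.1·tan 12.36° = 1.556 m.
Layer 3: sin θ = p·1.98 = 0.3188 → θ = 18.59°; offset = 25.8·tan 18.59° = 8.678 m.
Layer 4: sin θ = p·4.00 = 0.6440 → θ = 40.09°; offset = 7.7·tan 40.09° = 6.482 m.
Summing the layer offsets gives 17.155 m.

17.2 m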